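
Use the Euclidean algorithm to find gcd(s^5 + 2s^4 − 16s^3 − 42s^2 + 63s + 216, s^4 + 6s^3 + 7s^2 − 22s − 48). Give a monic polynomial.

s^3 + 8s^2 + 23s + 24

Repeated division with remainder:
  s^5 + 2s^4 − 16s^3 − 42s^2 + 63s + 216 = (s − 4)(s^4 + 6s^3 + 7s^2 − 22s − 48) + (s^3 + 8s^2 + 23s + 24)
  s^4 + 6s^3 + 7s^2 − 22s − 48 = (s − 2)(s^3 + 8s^2 + 23s + 24) + (0)
The last nonzero remainder s^3 + 8s^2 + 23s + 24 is already monic.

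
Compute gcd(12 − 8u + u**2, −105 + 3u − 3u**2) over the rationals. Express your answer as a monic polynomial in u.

1

Repeated division with remainder:
  u**2 − 8u + 12 = (−1/3)(−3u**2 + 3u − 105) + (−7u − 23)
  −3u**2 + 3u − 105 = ((3/7)u − 90/49)(−7u − 23) + (−7215/49)
  −7u − 23 = ((343/7215)u + 1127/7215)(−7215/49) + (0)
The last nonzero remainder is the constant −7215/49, so the polynomials are coprime and gcd = 1.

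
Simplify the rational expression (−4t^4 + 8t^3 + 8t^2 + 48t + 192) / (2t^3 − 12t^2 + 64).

Repeated division with remainder:
  −4t^4 + 8t^3 + 8t^2 + 48t + 192 = (−2t − 8)(2t^3 − 12t^2 + 64) + (−88t^2 + 176t + 704)
  2t^3 − 12t^2 + 64 = (−(1/44)t + 1/11)(−88t^2 + 176t + 704) + (0)
Last nonzero remainder: −88t^2 + 176t + 704. Dividing through by −88 gives the monic gcd t^2 − 2t − 8.
Cancel t^2 − 2t − 8 from numerator and denominator to get the reduced form.

(−2t^2 − 12)/(t − 4)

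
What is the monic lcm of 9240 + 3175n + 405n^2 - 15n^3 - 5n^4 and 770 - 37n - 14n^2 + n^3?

Euclidean algorithm in ℚ[n]:
  -5n^4 - 15n^3 + 405n^2 + 3175n + 9240 = (-5n - 85)(n^3 - 14n^2 - 37n + 770) + (-970n^2 + 3880n + 74690)
  n^3 - 14n^2 - 37n + 770 = (-(1/970)n + 1/97)(-970n^2 + 3880n + 74690) + (0)
Last nonzero remainder: -970n^2 + 3880n + 74690. Dividing through by -970 gives the monic gcd n^2 - 4n - 77.
Then lcm(f, g) = f·g / gcd(f, g); expanding and making the result monic gives the answer.

18480 + 4502n + 175n^2 - 111n^3 - 7n^4 + n^5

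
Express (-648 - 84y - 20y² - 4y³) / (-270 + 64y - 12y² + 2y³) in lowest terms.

(-12 - 2y)/(-5 + y)

Apply the Euclidean algorithm:
  -4y³ - 20y² - 84y - 648 = (-2)(2y³ - 12y² + 64y - 270) + (-44y² + 44y - 1188)
  2y³ - 12y² + 64y - 270 = (-(1/22)y + 5/22)(-44y² + 44y - 1188) + (0)
Last nonzero remainder: -44y² + 44y - 1188. Dividing through by -44 gives the monic gcd y² - y + 27.
Cancel y² - y + 27 from numerator and denominator to get the reduced form.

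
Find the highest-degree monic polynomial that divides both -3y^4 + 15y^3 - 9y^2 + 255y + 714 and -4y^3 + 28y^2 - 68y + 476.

Apply the Euclidean algorithm:
  -3y^4 + 15y^3 - 9y^2 + 255y + 714 = ((3/4)y + 3/2)(-4y^3 + 28y^2 - 68y + 476) + (0)
Last nonzero remainder: -4y^3 + 28y^2 - 68y + 476. Dividing through by -4 gives the monic gcd y^3 - 7y^2 + 17y - 119.

y^3 - 7y^2 + 17y - 119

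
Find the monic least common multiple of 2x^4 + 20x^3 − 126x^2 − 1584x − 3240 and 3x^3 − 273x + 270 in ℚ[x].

Repeated division with remainder:
  2x^4 + 20x^3 − 126x^2 − 1584x − 3240 = ((2/3)x + 20/3)(3x^3 − 273x + 270) + (56x^2 + 56x − 5040)
  3x^3 − 273x + 270 = ((3/56)x − 3/56)(56x^2 + 56x − 5040) + (0)
Last nonzero remainder: 56x^2 + 56x − 5040. Dividing through by 56 gives the monic gcd x^2 + x − 90.
Then lcm(f, g) = f·g / gcd(f, g); expanding and making the result monic gives the answer.

x^5 + 9x^4 − 73x^3 − 729x^2 − 828x + 1620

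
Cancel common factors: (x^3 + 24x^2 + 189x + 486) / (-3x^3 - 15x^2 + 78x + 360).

By polynomial division,
  x^3 + 24x^2 + 189x + 486 = (-1/3)(-3x^3 - 15x^2 + 78x + 360) + (19x^2 + 215x + 606)
  -3x^3 - 15x^2 + 78x + 360 = (-(3/19)x + 360/361)(19x^2 + 215x + 606) + (-(14700/361)x - 88200/361)
  19x^2 + 215x + 606 = (-(6859/14700)x - 36461/14700)(-(14700/361)x - 88200/361) + (0)
Last nonzero remainder: -(14700/361)x - 88200/361. Dividing through by -14700/361 gives the monic gcd x + 6.
Cancel x + 6 from numerator and denominator to get the reduced form.

(-x^2 - 18x - 81)/(3x^2 - 3x - 60)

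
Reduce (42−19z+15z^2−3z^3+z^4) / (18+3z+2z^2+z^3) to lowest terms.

(7−2z+z^2)/(3+z)

By polynomial division,
  z^4−3z^3+15z^2−19z+42 = (z−5)(z^3+2z^2+3z+18) + (22z^2−22z+132)
  z^3+2z^2+3z+18 = ((1/22)z+3/22)(22z^2−22z+132) + (0)
Last nonzero remainder: 22z^2−22z+132. Dividing through by 22 gives the monic gcd z^2−z+6.
Cancel z^2−z+6 from numerator and denominator to get the reduced form.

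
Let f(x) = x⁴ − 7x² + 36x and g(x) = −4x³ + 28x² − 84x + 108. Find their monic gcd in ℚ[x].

x² − 4x + 9

Repeated division with remainder:
  x⁴ − 7x² + 36x = (−(1/4)x − 7/4)(−4x³ + 28x² − 84x + 108) + (21x² − 84x + 189)
  −4x³ + 28x² − 84x + 108 = (−(4/21)x + 4/7)(21x² − 84x + 189) + (0)
Last nonzero remainder: 21x² − 84x + 189. Dividing through by 21 gives the monic gcd x² − 4x + 9.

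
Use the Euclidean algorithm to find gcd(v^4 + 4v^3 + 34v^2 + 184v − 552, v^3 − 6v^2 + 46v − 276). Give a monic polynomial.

v^2 + 46

Apply the Euclidean algorithm:
  v^4 + 4v^3 + 34v^2 + 184v − 552 = (v + 10)(v^3 − 6v^2 + 46v − 276) + (48v^2 + 2208)
  v^3 − 6v^2 + 46v − 276 = ((1/48)v − 1/8)(48v^2 + 2208) + (0)
Last nonzero remainder: 48v^2 + 2208. Dividing through by 48 gives the monic gcd v^2 + 46.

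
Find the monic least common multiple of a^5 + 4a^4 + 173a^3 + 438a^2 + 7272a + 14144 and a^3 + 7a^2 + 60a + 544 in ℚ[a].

a^6 + 12a^5 + 205a^4 + 1822a^3 + 10776a^2 + 72320a + 113152

Apply the Euclidean algorithm:
  a^5 + 4a^4 + 173a^3 + 438a^2 + 7272a + 14144 = (a^2 - 3a + 134)(a^3 + 7a^2 + 60a + 544) + (-864a^2 + 864a - 58752)
  a^3 + 7a^2 + 60a + 544 = (-(1/864)a - 1/108)(-864a^2 + 864a - 58752) + (0)
Last nonzero remainder: -864a^2 + 864a - 58752. Dividing through by -864 gives the monic gcd a^2 - a + 68.
Then lcm(f, g) = f·g / gcd(f, g); expanding and making the result monic gives the answer.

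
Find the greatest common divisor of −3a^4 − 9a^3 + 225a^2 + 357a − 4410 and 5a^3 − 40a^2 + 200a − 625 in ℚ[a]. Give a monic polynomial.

a − 5

Repeated division with remainder:
  −3a^4 − 9a^3 + 225a^2 + 357a − 4410 = (−(3/5)a − 33/5)(5a^3 − 40a^2 + 200a − 625) + (81a^2 + 1302a − 8535)
  5a^3 − 40a^2 + 200a − 625 = ((5/81)a − 3250/2187)(81a^2 + 1302a − 8535) + ((1940375/729)a − 9701875/729)
  81a^2 + 1302a − 8535 = ((59049/1940375)a + 1244403/1940375)((1940375/729)a − 9701875/729) + (0)
Last nonzero remainder: (1940375/729)a − 9701875/729. Dividing through by 1940375/729 gives the monic gcd a − 5.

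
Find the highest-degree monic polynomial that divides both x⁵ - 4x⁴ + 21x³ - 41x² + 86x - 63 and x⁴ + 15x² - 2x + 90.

Repeated division with remainder:
  x⁵ - 4x⁴ + 21x³ - 41x² + 86x - 63 = (x - 4)(x⁴ + 15x² - 2x + 90) + (6x³ + 21x² - 12x + 297)
  x⁴ + 15x² - 2x + 90 = ((1/6)x - 7/12)(6x³ + 21x² - 12x + 297) + ((117/4)x² - (117/2)x + 1053/4)
  6x³ + 21x² - 12x + 297 = ((8/39)x + 44/39)((117/4)x² - (117/2)x + 1053/4) + (0)
Last nonzero remainder: (117/4)x² - (117/2)x + 1053/4. Dividing through by 117/4 gives the monic gcd x² - 2x + 9.

x² - 2x + 9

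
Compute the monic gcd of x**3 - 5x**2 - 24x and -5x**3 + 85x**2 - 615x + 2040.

By polynomial division,
  x**3 - 5x**2 - 24x = (-1/5)(-5x**3 + 85x**2 - 615x + 2040) + (12x**2 - 147x + 408)
  -5x**3 + 85x**2 - 615x + 2040 = (-(5/12)x + 95/48)(12x**2 - 147x + 408) + (-(2465/16)x + 2465/2)
  12x**2 - 147x + 408 = (-(192/2465)x + 48/145)(-(2465/16)x + 2465/2) + (0)
Last nonzero remainder: -(2465/16)x + 2465/2. Dividing through by -2465/16 gives the monic gcd x - 8.

x - 8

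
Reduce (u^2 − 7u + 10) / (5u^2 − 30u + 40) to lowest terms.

Euclidean algorithm in ℚ[u]:
  u^2 − 7u + 10 = (1/5)(5u^2 − 30u + 40) + (−u + 2)
  5u^2 − 30u + 40 = (−5u + 20)(−u + 2) + (0)
Last nonzero remainder: −u + 2. Dividing through by −1 gives the monic gcd u − 2.
Cancel u − 2 from numerator and denominator to get the reduced form.

(u − 5)/(5u − 20)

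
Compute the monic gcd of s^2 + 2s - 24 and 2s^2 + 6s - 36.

Repeated division with remainder:
  s^2 + 2s - 24 = (1/2)(2s^2 + 6s - 36) + (-s - 6)
  2s^2 + 6s - 36 = (-2s + 6)(-s - 6) + (0)
Last nonzero remainder: -s - 6. Dividing through by -1 gives the monic gcd s + 6.

s + 6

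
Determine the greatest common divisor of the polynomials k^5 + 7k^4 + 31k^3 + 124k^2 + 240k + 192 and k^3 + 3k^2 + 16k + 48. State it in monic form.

Repeated division with remainder:
  k^5 + 7k^4 + 31k^3 + 124k^2 + 240k + 192 = (k^2 + 4k + 3)(k^3 + 3k^2 + 16k + 48) + (3k^2 + 48)
  k^3 + 3k^2 + 16k + 48 = ((1/3)k + 1)(3k^2 + 48) + (0)
Last nonzero remainder: 3k^2 + 48. Dividing through by 3 gives the monic gcd k^2 + 16.

k^2 + 16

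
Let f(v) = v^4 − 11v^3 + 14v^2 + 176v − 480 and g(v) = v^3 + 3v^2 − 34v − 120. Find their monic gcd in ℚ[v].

v^2 − 2v − 24

Apply the Euclidean algorithm:
  v^4 − 11v^3 + 14v^2 + 176v − 480 = (v − 14)(v^3 + 3v^2 − 34v − 120) + (90v^2 − 180v − 2160)
  v^3 + 3v^2 − 34v − 120 = ((1/90)v + 1/18)(90v^2 − 180v − 2160) + (0)
Last nonzero remainder: 90v^2 − 180v − 2160. Dividing through by 90 gives the monic gcd v^2 − 2v − 24.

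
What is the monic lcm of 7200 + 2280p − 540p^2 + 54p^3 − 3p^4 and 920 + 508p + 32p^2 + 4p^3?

−276000 − 101800p + 13740p^2 − 1750p^3 + 187p^4 − 12p^5 + p^6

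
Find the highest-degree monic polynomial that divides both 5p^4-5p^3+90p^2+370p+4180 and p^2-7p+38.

p^2-7p+38

By polynomial division,
  5p^4-5p^3+90p^2+370p+4180 = (5p^2+30p+110)(p^2-7p+38) + (0)
The last nonzero remainder p^2-7p+38 is already monic.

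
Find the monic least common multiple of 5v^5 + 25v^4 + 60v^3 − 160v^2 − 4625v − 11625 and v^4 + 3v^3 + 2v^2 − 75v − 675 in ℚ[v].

v^7 + 8v^6 + 54v^5 + 139v^4 − 697v^3 − 5964v^2 − 31950v − 62775

Euclidean algorithm in ℚ[v]:
  5v^5 + 25v^4 + 60v^3 − 160v^2 − 4625v − 11625 = (5v + 10)(v^4 + 3v^3 + 2v^2 − 75v − 675) + (20v^3 + 195v^2 − 500v − 4875)
  v^4 + 3v^3 + 2v^2 − 75v − 675 = ((1/20)v − 27/80)(20v^3 + 195v^2 − 500v − 4875) + ((1485/16)v^2 − 37125/16)
  20v^3 + 195v^2 − 500v − 4875 = ((64/297)v + 208/99)((1485/16)v^2 − 37125/16) + (0)
Last nonzero remainder: (1485/16)v^2 − 37125/16. Dividing through by 1485/16 gives the monic gcd v^2 − 25.
Then lcm(f, g) = f·g / gcd(f, g); expanding and making the result monic gives the answer.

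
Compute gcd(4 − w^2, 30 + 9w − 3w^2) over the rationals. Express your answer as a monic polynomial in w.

2 + w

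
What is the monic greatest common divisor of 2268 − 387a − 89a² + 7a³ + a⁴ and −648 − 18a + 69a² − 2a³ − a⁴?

Repeated division with remainder:
  a⁴ + 7a³ − 89a² − 387a + 2268 = (−1)(−a⁴ − 2a³ + 69a² − 18a − 648) + (5a³ − 20a² − 405a + 1620)
  −a⁴ − 2a³ + 69a² − 18a − 648 = (−(1/5)a − 6/5)(5a³ − 20a² − 405a + 1620) + (−36a² − 180a + 1296)
  5a³ − 20a² − 405a + 1620 = (−(5/36)a + 5/4)(−36a² − 180a + 1296) + (0)
Last nonzero remainder: −36a² − 180a + 1296. Dividing through by −36 gives the monic gcd a² + 5a − 36.

−36 + 5a + a²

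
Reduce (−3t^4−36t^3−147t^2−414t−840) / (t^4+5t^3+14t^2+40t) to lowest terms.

Euclidean algorithm in ℚ[t]:
  −3t^4−36t^3−147t^2−414t−840 = (−3)(t^4+5t^3+14t^2+40t) + (−21t^3−105t^2−294t−840)
  t^4+5t^3+14t^2+40t = (−(1/21)t)(−21t^3−105t^2−294t−840) + (0)
Last nonzero remainder: −21t^3−105t^2−294t−840. Dividing through by −21 gives the monic gcd t^3+5t^2+14t+40.
Cancel t^3+5t^2+14t+40 from numerator and denominator to get the reduced form.

(−3t−21)/(t)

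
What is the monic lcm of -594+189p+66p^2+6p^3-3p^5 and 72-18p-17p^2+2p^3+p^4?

792-54p-151p^2-30p^3-2p^4+4p^5+p^6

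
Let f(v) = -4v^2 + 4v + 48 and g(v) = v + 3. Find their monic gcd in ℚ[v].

v + 3

Repeated division with remainder:
  -4v^2 + 4v + 48 = (-4v + 16)(v + 3) + (0)
The last nonzero remainder v + 3 is already monic.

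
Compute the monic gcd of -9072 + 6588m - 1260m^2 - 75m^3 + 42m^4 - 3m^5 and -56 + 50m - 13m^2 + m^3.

28 - 11m + m^2

Euclidean algorithm in ℚ[m]:
  -3m^5 + 42m^4 - 75m^3 - 1260m^2 + 6588m - 9072 = (-3m^2 + 3m + 114)(m^3 - 13m^2 + 50m - 56) + (-96m^2 + 1056m - 2688)
  m^3 - 13m^2 + 50m - 56 = (-(1/96)m + 1/48)(-96m^2 + 1056m - 2688) + (0)
Last nonzero remainder: -96m^2 + 1056m - 2688. Dividing through by -96 gives the monic gcd m^2 - 11m + 28.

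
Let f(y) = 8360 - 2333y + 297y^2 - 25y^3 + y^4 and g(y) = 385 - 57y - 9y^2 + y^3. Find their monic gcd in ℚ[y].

-11 + y

Euclidean algorithm in ℚ[y]:
  y^4 - 25y^3 + 297y^2 - 2333y + 8360 = (y - 16)(y^3 - 9y^2 - 57y + 385) + (210y^2 - 3630y + 14520)
  y^3 - 9y^2 - 57y + 385 = ((1/210)y + 29/735)(210y^2 - 3630y + 14520) + ((837/49)y - 9207/49)
  210y^2 - 3630y + 14520 = ((3430/279)y - 21560/279)((837/49)y - 9207/49) + (0)
Last nonzero remainder: (837/49)y - 9207/49. Dividing through by 837/49 gives the monic gcd y - 11.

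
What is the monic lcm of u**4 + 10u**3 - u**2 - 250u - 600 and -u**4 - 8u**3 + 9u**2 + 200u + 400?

By polynomial division,
  u**4 + 10u**3 - u**2 - 250u - 600 = (-1)(-u**4 - 8u**3 + 9u**2 + 200u + 400) + (2u**3 + 8u**2 - 50u - 200)
  -u**4 - 8u**3 + 9u**2 + 200u + 400 = (-(1/2)u - 2)(2u**3 + 8u**2 - 50u - 200) + (0)
Last nonzero remainder: 2u**3 + 8u**2 - 50u - 200. Dividing through by 2 gives the monic gcd u**3 + 4u**2 - 25u - 100.
Then lcm(f, g) = f·g / gcd(f, g); expanding and making the result monic gives the answer.

u**5 + 14u**4 + 39u**3 - 254u**2 - 1600u - 2400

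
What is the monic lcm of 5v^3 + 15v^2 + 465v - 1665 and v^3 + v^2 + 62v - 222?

Repeated division with remainder:
  5v^3 + 15v^2 + 465v - 1665 = (5)(v^3 + v^2 + 62v - 222) + (10v^2 + 155v - 555)
  v^3 + v^2 + 62v - 222 = ((1/10)v - 29/20)(10v^2 + 155v - 555) + ((1369/4)v - 4107/4)
  10v^2 + 155v - 555 = ((40/1369)v + 20/37)((1369/4)v - 4107/4) + (0)
Last nonzero remainder: (1369/4)v - 4107/4. Dividing through by 1369/4 gives the monic gcd v - 3.
Then lcm(f, g) = f·g / gcd(f, g); expanding and making the result monic gives the answer.

v^5 + 7v^4 + 179v^3 + 261v^2 + 5550v - 24642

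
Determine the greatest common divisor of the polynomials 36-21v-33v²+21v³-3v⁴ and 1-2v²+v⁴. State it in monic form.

-1+v²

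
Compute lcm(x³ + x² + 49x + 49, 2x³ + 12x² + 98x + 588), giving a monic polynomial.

x⁴ + 7x³ + 55x² + 343x + 294

Euclidean algorithm in ℚ[x]:
  x³ + x² + 49x + 49 = (1/2)(2x³ + 12x² + 98x + 588) + (-5x² - 245)
  2x³ + 12x² + 98x + 588 = (-(2/5)x - 12/5)(-5x² - 245) + (0)
Last nonzero remainder: -5x² - 245. Dividing through by -5 gives the monic gcd x² + 49.
Then lcm(f, g) = f·g / gcd(f, g); expanding and making the result monic gives the answer.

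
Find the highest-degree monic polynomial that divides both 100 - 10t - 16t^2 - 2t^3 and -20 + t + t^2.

Apply the Euclidean algorithm:
  -2t^3 - 16t^2 - 10t + 100 = (-2t - 14)(t^2 + t - 20) + (-36t - 180)
  t^2 + t - 20 = (-(1/36)t + 1/9)(-36t - 180) + (0)
Last nonzero remainder: -36t - 180. Dividing through by -36 gives the monic gcd t + 5.

5 + t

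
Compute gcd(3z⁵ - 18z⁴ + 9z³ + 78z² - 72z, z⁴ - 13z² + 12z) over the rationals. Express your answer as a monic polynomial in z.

z³ - 4z² + 3z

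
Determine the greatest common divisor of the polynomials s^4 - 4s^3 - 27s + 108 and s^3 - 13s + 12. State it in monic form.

s - 3

Apply the Euclidean algorithm:
  s^4 - 4s^3 - 27s + 108 = (s - 4)(s^3 - 13s + 12) + (13s^2 - 91s + 156)
  s^3 - 13s + 12 = ((1/13)s + 7/13)(13s^2 - 91s + 156) + (24s - 72)
  13s^2 - 91s + 156 = ((13/24)s - 13/6)(24s - 72) + (0)
Last nonzero remainder: 24s - 72. Dividing through by 24 gives the monic gcd s - 3.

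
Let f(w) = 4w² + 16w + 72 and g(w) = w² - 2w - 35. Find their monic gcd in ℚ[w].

1

Apply the Euclidean algorithm:
  4w² + 16w + 72 = (4)(w² - 2w - 35) + (24w + 212)
  w² - 2w - 35 = ((1/24)w - 65/144)(24w + 212) + (2185/36)
  24w + 212 = ((864/2185)w + 7632/2185)(2185/36) + (0)
The last nonzero remainder is the constant 2185/36, so the polynomials are coprime and gcd = 1.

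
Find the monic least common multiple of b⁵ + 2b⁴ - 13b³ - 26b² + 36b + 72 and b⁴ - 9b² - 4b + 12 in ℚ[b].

Apply the Euclidean algorithm:
  b⁵ + 2b⁴ - 13b³ - 26b² + 36b + 72 = (b + 2)(b⁴ - 9b² - 4b + 12) + (-4b³ - 4b² + 32b + 48)
  b⁴ - 9b² - 4b + 12 = (-(1/4)b + 1/4)(-4b³ - 4b² + 32b + 48) + (0)
Last nonzero remainder: -4b³ - 4b² + 32b + 48. Dividing through by -4 gives the monic gcd b³ + b² - 8b - 12.
Then lcm(f, g) = f·g / gcd(f, g); expanding and making the result monic gives the answer.

b⁶ + b⁵ - 15b⁴ - 13b³ + 62b² + 36b - 72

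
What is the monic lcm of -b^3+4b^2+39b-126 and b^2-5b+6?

By polynomial division,
  -b^3+4b^2+39b-126 = (-b-1)(b^2-5b+6) + (40b-120)
  b^2-5b+6 = ((1/40)b-1/20)(40b-120) + (0)
Last nonzero remainder: 40b-120. Dividing through by 40 gives the monic gcd b-3.
Then lcm(f, g) = f·g / gcd(f, g); expanding and making the result monic gives the answer.

b^4-6b^3-31b^2+204b-252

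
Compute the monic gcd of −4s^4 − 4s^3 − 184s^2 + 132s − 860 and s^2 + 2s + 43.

Repeated division with remainder:
  −4s^4 − 4s^3 − 184s^2 + 132s − 860 = (−4s^2 + 4s − 20)(s^2 + 2s + 43) + (0)
The last nonzero remainder s^2 + 2s + 43 is already monic.

s^2 + 2s + 43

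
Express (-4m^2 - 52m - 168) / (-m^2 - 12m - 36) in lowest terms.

Euclidean algorithm in ℚ[m]:
  -4m^2 - 52m - 168 = (4)(-m^2 - 12m - 36) + (-4m - 24)
  -m^2 - 12m - 36 = ((1/4)m + 3/2)(-4m - 24) + (0)
Last nonzero remainder: -4m - 24. Dividing through by -4 gives the monic gcd m + 6.
Cancel m + 6 from numerator and denominator to get the reduced form.

(4m + 28)/(m + 6)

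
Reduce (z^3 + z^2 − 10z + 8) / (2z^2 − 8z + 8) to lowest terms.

(z^2 + 3z − 4)/(2z − 4)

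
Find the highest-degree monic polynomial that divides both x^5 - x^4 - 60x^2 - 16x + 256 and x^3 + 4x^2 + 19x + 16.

x^2 + 3x + 16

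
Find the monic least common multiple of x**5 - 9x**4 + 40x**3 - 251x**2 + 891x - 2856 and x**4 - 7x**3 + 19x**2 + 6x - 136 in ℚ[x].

x**7 - 11x**6 + 50x**5 - 259x**4 + 1073x**3 - 2630x**2 - 1416x + 22848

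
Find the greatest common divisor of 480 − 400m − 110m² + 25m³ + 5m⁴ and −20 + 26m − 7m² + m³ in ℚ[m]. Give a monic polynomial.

By polynomial division,
  5m⁴ + 25m³ − 110m² − 400m + 480 = (5m + 60)(m³ − 7m² + 26m − 20) + (180m² − 1860m + 1680)
  m³ − 7m² + 26m − 20 = ((1/180)m + 1/54)(180m² − 1860m + 1680) + ((460/9)m − 460/9)
  180m² − 1860m + 1680 = ((81/23)m − 756/23)((460/9)m − 460/9) + (0)
Last nonzero remainder: (460/9)m − 460/9. Dividing through by 460/9 gives the monic gcd m − 1.

−1 + m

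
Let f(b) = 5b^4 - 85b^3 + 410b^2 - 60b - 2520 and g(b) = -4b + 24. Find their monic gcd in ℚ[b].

b - 6

By polynomial division,
  5b^4 - 85b^3 + 410b^2 - 60b - 2520 = (-(5/4)b^3 + (55/4)b^2 - 20b - 105)(-4b + 24) + (0)
Last nonzero remainder: -4b + 24. Dividing through by -4 gives the monic gcd b - 6.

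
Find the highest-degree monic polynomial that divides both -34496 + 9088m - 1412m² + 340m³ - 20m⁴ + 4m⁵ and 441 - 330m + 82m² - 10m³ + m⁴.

Euclidean algorithm in ℚ[m]:
  4m⁵ - 20m⁴ + 340m³ - 1412m² + 9088m - 34496 = (4m + 20)(m⁴ - 10m³ + 82m² - 330m + 441) + (212m³ - 1732m² + 13924m - 43316)
  m⁴ - 10m³ + 82m² - 330m + 441 = ((1/212)m - 97/11236)(212m³ - 1732m² + 13924m - 43316) + ((3844/2809)m² - (15376/2809)m + 188356/2809)
  212m³ - 1732m² + 13924m - 43316 = ((148877/961)m - 620789/961)((3844/2809)m² - (15376/2809)m + 188356/2809) + (0)
Last nonzero remainder: (3844/2809)m² - (15376/2809)m + 188356/2809. Dividing through by 3844/2809 gives the monic gcd m² - 4m + 49.

49 - 4m + m²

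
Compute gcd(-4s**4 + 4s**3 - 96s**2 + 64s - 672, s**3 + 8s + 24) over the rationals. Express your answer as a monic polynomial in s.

s**2 - 2s + 12

Repeated division with remainder:
  -4s**4 + 4s**3 - 96s**2 + 64s - 672 = (-4s + 4)(s**3 + 8s + 24) + (-64s**2 + 128s - 768)
  s**3 + 8s + 24 = (-(1/64)s - 1/32)(-64s**2 + 128s - 768) + (0)
Last nonzero remainder: -64s**2 + 128s - 768. Dividing through by -64 gives the monic gcd s**2 - 2s + 12.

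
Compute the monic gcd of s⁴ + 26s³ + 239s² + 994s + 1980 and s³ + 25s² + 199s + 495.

s² + 20s + 99

Apply the Euclidean algorithm:
  s⁴ + 26s³ + 239s² + 994s + 1980 = (s + 1)(s³ + 25s² + 199s + 495) + (15s² + 300s + 1485)
  s³ + 25s² + 199s + 495 = ((1/15)s + 1/3)(15s² + 300s + 1485) + (0)
Last nonzero remainder: 15s² + 300s + 1485. Dividing through by 15 gives the monic gcd s² + 20s + 99.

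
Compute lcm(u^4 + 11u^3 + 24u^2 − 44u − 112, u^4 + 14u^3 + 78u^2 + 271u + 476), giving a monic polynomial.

Repeated division with remainder:
  u^4 + 11u^3 + 24u^2 − 44u − 112 = (u^4 + 14u^3 + 78u^2 + 271u + 476) + (−3u^3 − 54u^2 − 315u − 588)
  u^4 + 14u^3 + 78u^2 + 271u + 476 = (−(1/3)u + 4/3)(−3u^3 − 54u^2 − 315u − 588) + (45u^2 + 495u + 1260)
  −3u^3 − 54u^2 − 315u − 588 = (−(1/15)u − 7/15)(45u^2 + 495u + 1260) + (0)
Last nonzero remainder: 45u^2 + 495u + 1260. Dividing through by 45 gives the monic gcd u^2 + 11u + 28.
Then lcm(f, g) = f·g / gcd(f, g); expanding and making the result monic gives the answer.

u^6 + 14u^5 + 74u^4 + 215u^3 + 164u^2 − 1084u − 1904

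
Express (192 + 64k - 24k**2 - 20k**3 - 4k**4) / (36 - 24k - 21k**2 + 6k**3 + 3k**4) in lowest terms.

(-32 - 16k - 4k**2)/(-6 + 3k + 3k**2)

By polynomial division,
  -4k**4 - 20k**3 - 24k**2 + 64k + 192 = (-4/3)(3k**4 + 6k**3 - 21k**2 - 24k + 36) + (-12k**3 - 52k**2 + 32k + 240)
  3k**4 + 6k**3 - 21k**2 - 24k + 36 = (-(1/4)k + 7/12)(-12k**3 - 52k**2 + 32k + 240) + ((52/3)k**2 + (52/3)k - 104)
  -12k**3 - 52k**2 + 32k + 240 = (-(9/13)k - 30/13)((52/3)k**2 + (52/3)k - 104) + (0)
Last nonzero remainder: (52/3)k**2 + (52/3)k - 104. Dividing through by 52/3 gives the monic gcd k**2 + k - 6.
Cancel k**2 + k - 6 from numerator and denominator to get the reduced form.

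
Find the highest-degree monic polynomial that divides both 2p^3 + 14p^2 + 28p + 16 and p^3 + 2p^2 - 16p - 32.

By polynomial division,
  2p^3 + 14p^2 + 28p + 16 = (2)(p^3 + 2p^2 - 16p - 32) + (10p^2 + 60p + 80)
  p^3 + 2p^2 - 16p - 32 = ((1/10)p - 2/5)(10p^2 + 60p + 80) + (0)
Last nonzero remainder: 10p^2 + 60p + 80. Dividing through by 10 gives the monic gcd p^2 + 6p + 8.

p^2 + 6p + 8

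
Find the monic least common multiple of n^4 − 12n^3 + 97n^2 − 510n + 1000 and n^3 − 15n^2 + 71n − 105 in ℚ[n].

n^6 − 22n^5 + 238n^4 − 1732n^3 + 8137n^2 − 20710n + 21000

Apply the Euclidean algorithm:
  n^4 − 12n^3 + 97n^2 − 510n + 1000 = (n + 3)(n^3 − 15n^2 + 71n − 105) + (71n^2 − 618n + 1315)
  n^3 − 15n^2 + 71n − 105 = ((1/71)n − 447/5041)(71n^2 − 618n + 1315) + (−(11700/5041)n + 58500/5041)
  71n^2 − 618n + 1315 = (−(357911/11700)n + 1325783/11700)(−(11700/5041)n + 58500/5041) + (0)
Last nonzero remainder: −(11700/5041)n + 58500/5041. Dividing through by −11700/5041 gives the monic gcd n − 5.
Then lcm(f, g) = f·g / gcd(f, g); expanding and making the result monic gives the answer.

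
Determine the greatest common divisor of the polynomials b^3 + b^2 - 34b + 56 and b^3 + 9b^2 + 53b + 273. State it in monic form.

b + 7

Apply the Euclidean algorithm:
  b^3 + b^2 - 34b + 56 = (b^3 + 9b^2 + 53b + 273) + (-8b^2 - 87b - 217)
  b^3 + 9b^2 + 53b + 273 = (-(1/8)b + 15/64)(-8b^2 - 87b - 217) + ((2961/64)b + 20727/64)
  -8b^2 - 87b - 217 = (-(512/2961)b - 1984/2961)((2961/64)b + 20727/64) + (0)
Last nonzero remainder: (2961/64)b + 20727/64. Dividing through by 2961/64 gives the monic gcd b + 7.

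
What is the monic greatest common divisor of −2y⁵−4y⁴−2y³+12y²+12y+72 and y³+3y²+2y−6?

By polynomial division,
  −2y⁵−4y⁴−2y³+12y²+12y+72 = (−2y²+2y−4)(y³+3y²+2y−6) + (8y²+32y+48)
  y³+3y²+2y−6 = ((1/8)y−1/8)(8y²+32y+48) + (0)
Last nonzero remainder: 8y²+32y+48. Dividing through by 8 gives the monic gcd y²+4y+6.

y²+4y+6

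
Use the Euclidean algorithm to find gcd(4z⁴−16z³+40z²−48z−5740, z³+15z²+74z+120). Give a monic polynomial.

z+5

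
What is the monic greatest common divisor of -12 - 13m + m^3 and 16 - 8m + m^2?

Repeated division with remainder:
  m^3 - 13m - 12 = (m + 8)(m^2 - 8m + 16) + (35m - 140)
  m^2 - 8m + 16 = ((1/35)m - 4/35)(35m - 140) + (0)
Last nonzero remainder: 35m - 140. Dividing through by 35 gives the monic gcd m - 4.

-4 + m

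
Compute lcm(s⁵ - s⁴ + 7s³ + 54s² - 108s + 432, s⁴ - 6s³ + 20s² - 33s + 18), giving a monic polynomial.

s⁷ - 4s⁶ + 12s⁵ + 31s⁴ - 256s³ + 864s² - 1512s + 864

Apply the Euclidean algorithm:
  s⁵ - s⁴ + 7s³ + 54s² - 108s + 432 = (s + 5)(s⁴ - 6s³ + 20s² - 33s + 18) + (17s³ - 13s² + 39s + 342)
  s⁴ - 6s³ + 20s² - 33s + 18 = ((1/17)s - 89/289)(17s³ - 13s² + 39s + 342) + ((3960/289)s² - (11880/289)s + 35640/289)
  17s³ - 13s² + 39s + 342 = ((4913/3960)s + 5491/1980)((3960/289)s² - (11880/289)s + 35640/289) + (0)
Last nonzero remainder: (3960/289)s² - (11880/289)s + 35640/289. Dividing through by 3960/289 gives the monic gcd s² - 3s + 9.
Then lcm(f, g) = f·g / gcd(f, g); expanding and making the result monic gives the answer.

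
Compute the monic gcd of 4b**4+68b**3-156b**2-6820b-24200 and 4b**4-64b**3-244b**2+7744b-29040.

Repeated division with remainder:
  4b**4+68b**3-156b**2-6820b-24200 = (4b**4-64b**3-244b**2+7744b-29040) + (132b**3+88b**2-14564b+4840)
  4b**4-64b**3-244b**2+7744b-29040 = ((1/33)b-50/99)(132b**3+88b**2-14564b+4840) + ((2176/9)b**2+(2176/9)b-239360/9)
  132b**3+88b**2-14564b+4840 = ((297/544)b-99/544)((2176/9)b**2+(2176/9)b-239360/9) + (0)
Last nonzero remainder: (2176/9)b**2+(2176/9)b-239360/9. Dividing through by 2176/9 gives the monic gcd b**2+b-110.

b**2+b-110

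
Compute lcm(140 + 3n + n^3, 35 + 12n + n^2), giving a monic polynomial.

Euclidean algorithm in ℚ[n]:
  n^3 + 3n + 140 = (n - 12)(n^2 + 12n + 35) + (112n + 560)
  n^2 + 12n + 35 = ((1/112)n + 1/16)(112n + 560) + (0)
Last nonzero remainder: 112n + 560. Dividing through by 112 gives the monic gcd n + 5.
Then lcm(f, g) = f·g / gcd(f, g); expanding and making the result monic gives the answer.

980 + 161n + 3n^2 + 7n^3 + n^4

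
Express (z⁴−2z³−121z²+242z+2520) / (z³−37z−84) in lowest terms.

(z²+z−90)/(z+3)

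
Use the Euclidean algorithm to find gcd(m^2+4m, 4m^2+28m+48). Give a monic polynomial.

m+4

By polynomial division,
  m^2+4m = (1/4)(4m^2+28m+48) + (-3m-12)
  4m^2+28m+48 = (-(4/3)m-4)(-3m-12) + (0)
Last nonzero remainder: -3m-12. Dividing through by -3 gives the monic gcd m+4.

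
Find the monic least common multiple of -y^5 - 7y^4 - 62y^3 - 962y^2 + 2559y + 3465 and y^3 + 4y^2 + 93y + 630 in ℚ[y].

Euclidean algorithm in ℚ[y]:
  -y^5 - 7y^4 - 62y^3 - 962y^2 + 2559y + 3465 = (-y^2 - 3y + 43)(y^3 + 4y^2 + 93y + 630) + (-225y^2 + 450y - 23625)
  y^3 + 4y^2 + 93y + 630 = (-(1/225)y - 2/75)(-225y^2 + 450y - 23625) + (0)
Last nonzero remainder: -225y^2 + 450y - 23625. Dividing through by -225 gives the monic gcd y^2 - 2y + 105.
Then lcm(f, g) = f·g / gcd(f, g); expanding and making the result monic gives the answer.

y^6 + 13y^5 + 104y^4 + 1334y^3 + 3213y^2 - 18819y - 20790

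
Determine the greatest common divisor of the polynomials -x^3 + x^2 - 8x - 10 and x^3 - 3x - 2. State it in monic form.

x + 1

Euclidean algorithm in ℚ[x]:
  -x^3 + x^2 - 8x - 10 = (-1)(x^3 - 3x - 2) + (x^2 - 11x - 12)
  x^3 - 3x - 2 = (x + 11)(x^2 - 11x - 12) + (130x + 130)
  x^2 - 11x - 12 = ((1/130)x - 6/65)(130x + 130) + (0)
Last nonzero remainder: 130x + 130. Dividing through by 130 gives the monic gcd x + 1.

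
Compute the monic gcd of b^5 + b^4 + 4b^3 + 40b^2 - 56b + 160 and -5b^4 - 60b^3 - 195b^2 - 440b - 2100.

By polynomial division,
  b^5 + b^4 + 4b^3 + 40b^2 - 56b + 160 = (-(1/5)b + 11/5)(-5b^4 - 60b^3 - 195b^2 - 440b - 2100) + (97b^3 + 381b^2 + 492b + 4780)
  -5b^4 - 60b^3 - 195b^2 - 440b - 2100 = (-(5/97)b - 3915/9409)(97b^3 + 381b^2 + 492b + 4780) + (-(104520/9409)b^2 + (104520/9409)b - 1045200/9409)
  97b^3 + 381b^2 + 492b + 4780 = (-(912673/104520)b - 2248751/52260)(-(104520/9409)b^2 + (104520/9409)b - 1045200/9409) + (0)
Last nonzero remainder: -(104520/9409)b^2 + (104520/9409)b - 1045200/9409. Dividing through by -104520/9409 gives the monic gcd b^2 - b + 10.

b^2 - b + 10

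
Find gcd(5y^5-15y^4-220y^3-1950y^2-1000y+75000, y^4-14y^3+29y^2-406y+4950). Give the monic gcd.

y^2+6y+50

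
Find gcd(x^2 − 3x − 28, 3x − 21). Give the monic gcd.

x − 7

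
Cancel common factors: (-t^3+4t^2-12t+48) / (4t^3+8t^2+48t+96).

(-t+4)/(4t+8)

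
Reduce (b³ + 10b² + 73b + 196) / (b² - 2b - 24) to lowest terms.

(b² + 6b + 49)/(b - 6)

Repeated division with remainder:
  b³ + 10b² + 73b + 196 = (b + 12)(b² - 2b - 24) + (121b + 484)
  b² - 2b - 24 = ((1/121)b - 6/121)(121b + 484) + (0)
Last nonzero remainder: 121b + 484. Dividing through by 121 gives the monic gcd b + 4.
Cancel b + 4 from numerator and denominator to get the reduced form.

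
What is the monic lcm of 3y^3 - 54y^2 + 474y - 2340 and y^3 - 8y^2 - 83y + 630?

By polynomial division,
  3y^3 - 54y^2 + 474y - 2340 = (3)(y^3 - 8y^2 - 83y + 630) + (-30y^2 + 723y - 4230)
  y^3 - 8y^2 - 83y + 630 = (-(1/30)y - 161/300)(-30y^2 + 723y - 4230) + ((16401/100)y - 16401/10)
  -30y^2 + 723y - 4230 = (-(1000/5467)y + 14100/5467)((16401/100)y - 16401/10) + (0)
Last nonzero remainder: (16401/100)y - 16401/10. Dividing through by 16401/100 gives the monic gcd y - 10.
Then lcm(f, g) = f·g / gcd(f, g); expanding and making the result monic gives the answer.

y^5 - 16y^4 + 59y^3 + 670y^2 - 11514y + 49140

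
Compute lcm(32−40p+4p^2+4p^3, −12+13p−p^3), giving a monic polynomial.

−24+38p−13p^2−2p^3+p^4

Apply the Euclidean algorithm:
  4p^3+4p^2−40p+32 = (−4)(−p^3+13p−12) + (4p^2+12p−16)
  −p^3+13p−12 = (−(1/4)p+3/4)(4p^2+12p−16) + (0)
Last nonzero remainder: 4p^2+12p−16. Dividing through by 4 gives the monic gcd p^2+3p−4.
Then lcm(f, g) = f·g / gcd(f, g); expanding and making the result monic gives the answer.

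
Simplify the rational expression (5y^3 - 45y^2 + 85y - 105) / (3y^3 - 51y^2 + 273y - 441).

(5y^2 - 10y + 15)/(3y^2 - 30y + 63)

Repeated division with remainder:
  5y^3 - 45y^2 + 85y - 105 = (5/3)(3y^3 - 51y^2 + 273y - 441) + (40y^2 - 370y + 630)
  3y^3 - 51y^2 + 273y - 441 = ((3/40)y - 93/160)(40y^2 - 370y + 630) + ((171/16)y - 1197/16)
  40y^2 - 370y + 630 = ((640/171)y - 160/19)((171/16)y - 1197/16) + (0)
Last nonzero remainder: (171/16)y - 1197/16. Dividing through by 171/16 gives the monic gcd y - 7.
Cancel y - 7 from numerator and denominator to get the reduced form.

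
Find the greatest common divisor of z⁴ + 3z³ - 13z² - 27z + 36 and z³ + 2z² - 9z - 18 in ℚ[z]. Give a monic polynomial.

z² - 9

Repeated division with remainder:
  z⁴ + 3z³ - 13z² - 27z + 36 = (z + 1)(z³ + 2z² - 9z - 18) + (-6z² + 54)
  z³ + 2z² - 9z - 18 = (-(1/6)z - 1/3)(-6z² + 54) + (0)
Last nonzero remainder: -6z² + 54. Dividing through by -6 gives the monic gcd z² - 9.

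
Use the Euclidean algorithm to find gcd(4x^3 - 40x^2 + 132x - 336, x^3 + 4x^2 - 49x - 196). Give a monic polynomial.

By polynomial division,
  4x^3 - 40x^2 + 132x - 336 = (4)(x^3 + 4x^2 - 49x - 196) + (-56x^2 + 328x + 448)
  x^3 + 4x^2 - 49x - 196 = (-(1/56)x - 69/392)(-56x^2 + 328x + 448) + ((820/49)x - 820/7)
  -56x^2 + 328x + 448 = (-(686/205)x - 784/205)((820/49)x - 820/7) + (0)
Last nonzero remainder: (820/49)x - 820/7. Dividing through by 820/49 gives the monic gcd x - 7.

x - 7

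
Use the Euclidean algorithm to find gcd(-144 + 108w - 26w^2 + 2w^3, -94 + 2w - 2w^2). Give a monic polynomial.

1

Euclidean algorithm in ℚ[w]:
  2w^3 - 26w^2 + 108w - 144 = (-w + 12)(-2w^2 + 2w - 94) + (-10w + 984)
  -2w^2 + 2w - 94 = ((1/5)w + 487/25)(-10w + 984) + (-481558/25)
  -10w + 984 = ((125/240779)w - 12300/240779)(-481558/25) + (0)
The last nonzero remainder is the constant -481558/25, so the polynomials are coprime and gcd = 1.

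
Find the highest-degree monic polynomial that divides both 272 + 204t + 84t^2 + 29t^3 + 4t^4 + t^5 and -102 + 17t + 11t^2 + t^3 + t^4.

17 + t^2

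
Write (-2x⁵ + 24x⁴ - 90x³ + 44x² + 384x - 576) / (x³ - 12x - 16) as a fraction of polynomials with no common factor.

(-2x³ + 20x² - 66x + 72)/(x + 2)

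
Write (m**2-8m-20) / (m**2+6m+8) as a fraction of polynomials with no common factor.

(m-10)/(m+4)

Repeated division with remainder:
  m**2-8m-20 = (m**2+6m+8) + (-14m-28)
  m**2+6m+8 = (-(1/14)m-2/7)(-14m-28) + (0)
Last nonzero remainder: -14m-28. Dividing through by -14 gives the monic gcd m+2.
Cancel m+2 from numerator and denominator to get the reduced form.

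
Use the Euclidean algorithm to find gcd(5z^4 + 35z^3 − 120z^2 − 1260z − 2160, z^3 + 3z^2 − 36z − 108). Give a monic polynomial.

Repeated division with remainder:
  5z^4 + 35z^3 − 120z^2 − 1260z − 2160 = (5z + 20)(z^3 + 3z^2 − 36z − 108) + (0)
The last nonzero remainder z^3 + 3z^2 − 36z − 108 is already monic.

z^3 + 3z^2 − 36z − 108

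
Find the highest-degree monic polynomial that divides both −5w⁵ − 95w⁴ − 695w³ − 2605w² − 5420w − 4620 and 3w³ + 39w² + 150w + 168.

w² + 9w + 14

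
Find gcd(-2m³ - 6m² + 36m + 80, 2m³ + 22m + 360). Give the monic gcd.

m + 5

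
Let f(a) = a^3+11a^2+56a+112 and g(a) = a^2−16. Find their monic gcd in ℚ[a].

By polynomial division,
  a^3+11a^2+56a+112 = (a+11)(a^2−16) + (72a+288)
  a^2−16 = ((1/72)a−1/18)(72a+288) + (0)
Last nonzero remainder: 72a+288. Dividing through by 72 gives the monic gcd a+4.

a+4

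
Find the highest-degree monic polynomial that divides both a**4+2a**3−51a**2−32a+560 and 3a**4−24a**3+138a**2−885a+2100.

a**2−9a+20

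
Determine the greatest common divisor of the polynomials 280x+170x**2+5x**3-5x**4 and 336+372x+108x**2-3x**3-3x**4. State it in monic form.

Euclidean algorithm in ℚ[x]:
  -5x**4+5x**3+170x**2+280x = (5/3)(-3x**4-3x**3+108x**2+372x+336) + (10x**3-10x**2-340x-560)
  -3x**4-3x**3+108x**2+372x+336 = (-(3/10)x-3/5)(10x**3-10x**2-340x-560) + (0)
Last nonzero remainder: 10x**3-10x**2-340x-560. Dividing through by 10 gives the monic gcd x**3-x**2-34x-56.

-56-34x-x**2+x**3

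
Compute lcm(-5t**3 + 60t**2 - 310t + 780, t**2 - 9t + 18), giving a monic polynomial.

t**4 - 15t**3 + 98t**2 - 342t + 468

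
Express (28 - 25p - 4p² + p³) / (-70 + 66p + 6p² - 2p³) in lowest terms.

Euclidean algorithm in ℚ[p]:
  p³ - 4p² - 25p + 28 = (-1/2)(-2p³ + 6p² + 66p - 70) + (-p² + 8p - 7)
  -2p³ + 6p² + 66p - 70 = (2p + 10)(-p² + 8p - 7) + (0)
Last nonzero remainder: -p² + 8p - 7. Dividing through by -1 gives the monic gcd p² - 8p + 7.
Cancel p² - 8p + 7 from numerator and denominator to get the reduced form.

(-4 - p)/(10 + 2p)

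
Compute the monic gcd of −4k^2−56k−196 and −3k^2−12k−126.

1

Euclidean algorithm in ℚ[k]:
  −4k^2−56k−196 = (4/3)(−3k^2−12k−126) + (−40k−28)
  −3k^2−12k−126 = ((3/40)k+99/400)(−40k−28) + (−11907/100)
  −40k−28 = ((4000/11907)k+400/1701)(−11907/100) + (0)
The last nonzero remainder is the constant −11907/100, so the polynomials are coprime and gcd = 1.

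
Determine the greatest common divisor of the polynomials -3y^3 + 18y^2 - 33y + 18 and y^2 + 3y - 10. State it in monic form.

y - 2

Euclidean algorithm in ℚ[y]:
  -3y^3 + 18y^2 - 33y + 18 = (-3y + 27)(y^2 + 3y - 10) + (-144y + 288)
  y^2 + 3y - 10 = (-(1/144)y - 5/144)(-144y + 288) + (0)
Last nonzero remainder: -144y + 288. Dividing through by -144 gives the monic gcd y - 2.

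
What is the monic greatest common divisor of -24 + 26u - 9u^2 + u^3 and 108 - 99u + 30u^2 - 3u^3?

Repeated division with remainder:
  u^3 - 9u^2 + 26u - 24 = (-1/3)(-3u^3 + 30u^2 - 99u + 108) + (u^2 - 7u + 12)
  -3u^3 + 30u^2 - 99u + 108 = (-3u + 9)(u^2 - 7u + 12) + (0)
The last nonzero remainder u^2 - 7u + 12 is already monic.

12 - 7u + u^2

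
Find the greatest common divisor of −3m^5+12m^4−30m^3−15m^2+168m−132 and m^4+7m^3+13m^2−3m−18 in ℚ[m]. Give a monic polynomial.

m^2+m−2

Apply the Euclidean algorithm:
  −3m^5+12m^4−30m^3−15m^2+168m−132 = (−3m+33)(m^4+7m^3+13m^2−3m−18) + (−222m^3−453m^2+213m+462)
  m^4+7m^3+13m^2−3m−18 = (−(1/222)m−367/16428)(−222m^3−453m^2+213m+462) + ((21025/5476)m^2+(21025/5476)m−21025/2738)
  −222m^3−453m^2+213m+462 = (−(1215672/21025)m−1264956/21025)((21025/5476)m^2+(21025/5476)m−21025/2738) + (0)
Last nonzero remainder: (21025/5476)m^2+(21025/5476)m−21025/2738. Dividing through by 21025/5476 gives the monic gcd m^2+m−2.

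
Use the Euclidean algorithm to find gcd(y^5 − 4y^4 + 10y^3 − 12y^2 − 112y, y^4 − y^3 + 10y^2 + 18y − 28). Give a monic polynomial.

y^3 + 10y + 28

By polynomial division,
  y^5 − 4y^4 + 10y^3 − 12y^2 − 112y = (y − 3)(y^4 − y^3 + 10y^2 + 18y − 28) + (−3y^3 − 30y − 84)
  y^4 − y^3 + 10y^2 + 18y − 28 = (−(1/3)y + 1/3)(−3y^3 − 30y − 84) + (0)
Last nonzero remainder: −3y^3 − 30y − 84. Dividing through by −3 gives the monic gcd y^3 + 10y + 28.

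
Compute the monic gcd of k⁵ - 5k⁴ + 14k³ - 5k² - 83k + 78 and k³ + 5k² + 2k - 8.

k² + k - 2

Euclidean algorithm in ℚ[k]:
  k⁵ - 5k⁴ + 14k³ - 5k² - 83k + 78 = (k² - 10k + 62)(k³ + 5k² + 2k - 8) + (-287k² - 287k + 574)
  k³ + 5k² + 2k - 8 = (-(1/287)k - 4/287)(-287k² - 287k + 574) + (0)
Last nonzero remainder: -287k² - 287k + 574. Dividing through by -287 gives the monic gcd k² + k - 2.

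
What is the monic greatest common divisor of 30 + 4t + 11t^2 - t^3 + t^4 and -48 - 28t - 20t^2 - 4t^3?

By polynomial division,
  t^4 - t^3 + 11t^2 + 4t + 30 = (-(1/4)t + 3/2)(-4t^3 - 20t^2 - 28t - 48) + (34t^2 + 34t + 102)
  -4t^3 - 20t^2 - 28t - 48 = (-(2/17)t - 8/17)(34t^2 + 34t + 102) + (0)
Last nonzero remainder: 34t^2 + 34t + 102. Dividing through by 34 gives the monic gcd t^2 + t + 3.

3 + t + t^2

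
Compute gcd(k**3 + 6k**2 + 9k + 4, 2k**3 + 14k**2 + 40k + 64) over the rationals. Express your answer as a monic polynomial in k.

Repeated division with remainder:
  k**3 + 6k**2 + 9k + 4 = (1/2)(2k**3 + 14k**2 + 40k + 64) + (−k**2 − 11k − 28)
  2k**3 + 14k**2 + 40k + 64 = (−2k + 8)(−k**2 − 11k − 28) + (72k + 288)
  −k**2 − 11k − 28 = (−(1/72)k − 7/72)(72k + 288) + (0)
Last nonzero remainder: 72k + 288. Dividing through by 72 gives the monic gcd k + 4.

k + 4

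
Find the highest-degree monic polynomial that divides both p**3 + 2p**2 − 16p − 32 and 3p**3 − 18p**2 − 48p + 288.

p**2 − 16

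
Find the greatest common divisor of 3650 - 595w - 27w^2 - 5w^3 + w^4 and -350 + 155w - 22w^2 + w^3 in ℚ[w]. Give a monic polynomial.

50 - 15w + w^2

By polynomial division,
  w^4 - 5w^3 - 27w^2 - 595w + 3650 = (w + 17)(w^3 - 22w^2 + 155w - 350) + (192w^2 - 2880w + 9600)
  w^3 - 22w^2 + 155w - 350 = ((1/192)w - 7/192)(192w^2 - 2880w + 9600) + (0)
Last nonzero remainder: 192w^2 - 2880w + 9600. Dividing through by 192 gives the monic gcd w^2 - 15w + 50.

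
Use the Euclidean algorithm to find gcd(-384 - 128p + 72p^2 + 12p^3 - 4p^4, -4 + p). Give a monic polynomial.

-4 + p

By polynomial division,
  -4p^4 + 12p^3 + 72p^2 - 128p - 384 = (-4p^3 - 4p^2 + 56p + 96)(p - 4) + (0)
The last nonzero remainder p - 4 is already monic.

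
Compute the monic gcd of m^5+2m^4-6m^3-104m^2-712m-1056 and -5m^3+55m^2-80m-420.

m^2-4m-12

By polynomial division,
  m^5+2m^4-6m^3-104m^2-712m-1056 = (-(1/5)m^2-(13/5)m-121/5)(-5m^3+55m^2-80m-420) + (935m^2-3740m-11220)
  -5m^3+55m^2-80m-420 = (-(1/187)m+7/187)(935m^2-3740m-11220) + (0)
Last nonzero remainder: 935m^2-3740m-11220. Dividing through by 935 gives the monic gcd m^2-4m-12.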